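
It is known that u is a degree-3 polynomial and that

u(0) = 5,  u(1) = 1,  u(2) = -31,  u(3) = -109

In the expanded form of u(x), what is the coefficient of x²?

Write u(x) = ax³ + bx² + cx + d; the 4 given values yield a linear system in the 4 coefficients.
Solving, u(x) = -3x³ - 5x² + 4x + 5.
The coefficient of x² is -5.

-5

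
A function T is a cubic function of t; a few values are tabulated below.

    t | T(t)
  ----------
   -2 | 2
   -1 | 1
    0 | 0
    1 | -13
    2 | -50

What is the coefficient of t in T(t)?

First differences: -1, -1, -13, -37. Second differences: 0, -12, -24. Third differences: -12, -12.
Level-3 differences are constant, so T has degree 3.
Fitting a degree-3 polynomial gives T(t) = -2t³ - 6t² - 5t.
The coefficient of t is -5.

-5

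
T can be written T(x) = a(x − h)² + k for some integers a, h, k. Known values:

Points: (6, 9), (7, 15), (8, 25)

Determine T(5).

First differences 6, 10; second difference 4 = 2a, so a = 2.
Expanding, the x-coefficient is −2ah = -4h; matching it to the data gives h = 5, and then k = 7.
So T(x) = 2(x − 5)² + 7.
T(5) = 2·0² + 7 = 7.

7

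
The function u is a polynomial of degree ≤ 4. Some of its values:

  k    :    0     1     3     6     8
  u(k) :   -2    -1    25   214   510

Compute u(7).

341

Write u(k) = ak^4 + bk³ + ck² + dk + e; the 5 given values yield a linear system in the 5 coefficients.
Solving, the leading coefficient vanishes, and u(k) = k³ - 2.
Then u(7) = 341.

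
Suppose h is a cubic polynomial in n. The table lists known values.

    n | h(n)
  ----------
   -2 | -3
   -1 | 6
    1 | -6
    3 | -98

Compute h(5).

Write h(n) = an³ + bn² + cn + d; the 4 given values yield a linear system in the 4 coefficients.
Solving, h(n) = -n³ - 7n² - 5n + 7.
Then h(5) = -318.

-318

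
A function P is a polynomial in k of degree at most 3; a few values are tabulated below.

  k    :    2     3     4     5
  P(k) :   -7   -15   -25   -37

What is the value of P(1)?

-1

First differences: -8, -10, -12. Second differences: -2, -2.
Level-2 differences are constant, so P has degree 2.
Fitting a degree-2 polynomial gives P(k) = -k² - 3k + 3.
Then P(1) = -1.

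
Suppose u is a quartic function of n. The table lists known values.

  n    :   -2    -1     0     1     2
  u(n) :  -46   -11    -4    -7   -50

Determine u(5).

-1439

Write u(n) = an^4 + bn³ + cn² + dn + e; the 5 given values yield a linear system in the 5 coefficients.
Solving, u(n) = -2n^4 - n³ - 3n² + 3n - 4.
Then u(5) = -1439.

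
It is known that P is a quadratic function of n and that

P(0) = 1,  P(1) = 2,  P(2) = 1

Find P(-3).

-14

Write P(n) = an² + bn + c; the 3 given values yield a linear system in the 3 coefficients.
Solving, P(n) = -n² + 2n + 1.
Then P(-3) = -14.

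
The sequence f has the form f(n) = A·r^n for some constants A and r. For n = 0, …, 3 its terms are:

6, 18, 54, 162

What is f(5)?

1458

Consecutive ratio: 18/6 = 3, and 54/18 = 3, so r = 3.
Then A·3^0 = 6 gives A = 6, and f(n) = 6·3^n.
f(5) = 6·3^5 = 1458.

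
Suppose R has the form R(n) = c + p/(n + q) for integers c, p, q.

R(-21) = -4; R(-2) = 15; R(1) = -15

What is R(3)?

(R(n) − c)(n + q) = p for each data point; the three points give a linear system in c and q, then p follows.
Solving: c = -5, q = 1, p = -20, so R(n) = -5 − 20/(n + 1).
Then R(3) = -5 − 20/4 = -10.

-10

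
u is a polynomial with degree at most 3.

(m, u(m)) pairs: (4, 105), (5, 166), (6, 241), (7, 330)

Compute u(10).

Write u(m) = am³ + bm² + cm + d; the 4 given values yield a linear system in the 4 coefficients.
Solving, the leading coefficient vanishes, and u(m) = 7m² - 2m + 1.
Then u(10) = 681.

681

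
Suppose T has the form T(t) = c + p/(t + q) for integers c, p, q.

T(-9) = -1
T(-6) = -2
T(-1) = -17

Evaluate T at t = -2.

(T(t) − c)(t + q) = p for each data point; the three points give a linear system in c and q, then p follows.
Solving: c = 1, q = 0, p = 18, so T(t) = 1 + 18/(t + 0).
Then T(-2) = 1 + 18/(-2) = -8.

-8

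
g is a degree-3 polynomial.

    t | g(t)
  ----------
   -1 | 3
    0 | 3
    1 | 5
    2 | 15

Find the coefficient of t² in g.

1

Write g(t) = at³ + bt² + ct + d; the 4 given values yield a linear system in the 4 coefficients.
Solving, g(t) = t³ + t² + 3.
The coefficient of t² is 1.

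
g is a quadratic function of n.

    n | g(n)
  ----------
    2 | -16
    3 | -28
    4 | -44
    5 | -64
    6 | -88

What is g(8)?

Write g(n) = an² + bn + c; the 5 given values yield a linear system in the 3 coefficients.
Solving, g(n) = -2n² - 2n - 4.
Then g(8) = -148.

-148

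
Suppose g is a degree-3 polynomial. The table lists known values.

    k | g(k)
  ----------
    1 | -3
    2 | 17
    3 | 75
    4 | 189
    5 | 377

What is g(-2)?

First differences: 20, 58, 114, 188. Second differences: 38, 56, 74. Third differences: 18, 18.
Level-3 differences are constant, so g has degree 3.
Fitting a degree-3 polynomial gives g(k) = 3k³ + k² - 4k - 3.
Then g(-2) = -15.

-15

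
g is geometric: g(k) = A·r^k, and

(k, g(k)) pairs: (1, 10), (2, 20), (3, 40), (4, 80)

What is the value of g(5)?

160

Consecutive ratio: 20/10 = 2, and 40/20 = 2, so r = 2.
Then A·2^1 = 10 gives A = 5, and g(k) = 5·2^k.
g(5) = 5·2^5 = 160.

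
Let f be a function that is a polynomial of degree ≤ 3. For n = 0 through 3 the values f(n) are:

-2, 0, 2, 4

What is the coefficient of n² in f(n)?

First differences: 2, 2, 2.
Level-1 differences are constant, so f has degree 1.
Fitting a degree-1 polynomial gives f(n) = 2n - 2.
The coefficient of n² is 0.

0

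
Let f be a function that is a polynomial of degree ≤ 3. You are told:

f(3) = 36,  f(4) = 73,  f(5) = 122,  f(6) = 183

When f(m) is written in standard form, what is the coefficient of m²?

6

First differences: 37, 49, 61. Second differences: 12, 12.
Level-2 differences are constant, so f has degree 2.
Fitting a degree-2 polynomial gives f(m) = 6m² - 5m - 3.
The coefficient of m² is 6.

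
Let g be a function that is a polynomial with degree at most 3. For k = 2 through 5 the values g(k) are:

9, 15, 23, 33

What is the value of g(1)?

First differences: 6, 8, 10. Second differences: 2, 2.
Level-2 differences are constant, so g has degree 2.
Fitting a degree-2 polynomial gives g(k) = k² + k + 3.
Then g(1) = 5.

5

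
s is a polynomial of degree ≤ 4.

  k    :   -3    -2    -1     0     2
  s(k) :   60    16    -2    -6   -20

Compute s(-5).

Write s(k) = ak^4 + bk³ + ck² + dk + e; the 5 given values yield a linear system in the 5 coefficients.
Solving, the leading coefficient vanishes, and s(k) = -2k³ + k² - k - 6.
Then s(-5) = 274.

274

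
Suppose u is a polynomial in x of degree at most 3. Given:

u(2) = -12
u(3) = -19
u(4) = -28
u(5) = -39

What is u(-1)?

First differences: -7, -9, -11. Second differences: -2, -2.
Level-2 differences are constant, so u has degree 2.
Fitting a degree-2 polynomial gives u(x) = -x² - 2x - 4.
Then u(-1) = -3.

-3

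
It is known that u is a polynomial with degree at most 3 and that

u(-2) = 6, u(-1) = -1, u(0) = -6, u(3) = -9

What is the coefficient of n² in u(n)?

Write u(n) = an³ + bn² + cn + d; the 4 given values yield a linear system in the 4 coefficients.
Solving, the leading coefficient vanishes, and u(n) = n² - 4n - 6.
The coefficient of n² is 1.

1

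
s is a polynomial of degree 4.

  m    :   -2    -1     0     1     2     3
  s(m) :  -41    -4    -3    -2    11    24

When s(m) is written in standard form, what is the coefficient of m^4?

-1

Write s(m) = am^4 + bm³ + cm² + dm + e; the 6 given values yield a linear system in the 5 coefficients.
Solving, s(m) = -m^4 + 4m³ + m² - 3m - 3.
The coefficient of m^4 is -1.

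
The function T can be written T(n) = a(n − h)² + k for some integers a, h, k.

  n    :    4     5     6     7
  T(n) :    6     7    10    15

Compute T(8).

First differences 1, 3, 5; second difference 2 = 2a, so a = 1.
Expanding, the n-coefficient is −2ah = -2h; matching it to the data gives h = 4, and then k = 6.
So T(n) = 1(n − 4)² + 6.
T(8) = 1·4² + 6 = 22.

22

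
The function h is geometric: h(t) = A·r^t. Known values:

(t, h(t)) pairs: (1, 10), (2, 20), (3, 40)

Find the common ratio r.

Consecutive ratio: 20/10 = 2, and 40/20 = 2, so r = 2.
Then A·2^1 = 10 gives A = 5, and h(t) = 5·2^t.

2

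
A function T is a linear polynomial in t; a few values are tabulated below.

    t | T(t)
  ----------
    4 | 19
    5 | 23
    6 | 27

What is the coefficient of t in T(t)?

4

First differences: 4, 4.
Level-1 differences are constant, so T has degree 1.
Fitting a degree-1 polynomial gives T(t) = 4t + 3.
The coefficient of t is 4.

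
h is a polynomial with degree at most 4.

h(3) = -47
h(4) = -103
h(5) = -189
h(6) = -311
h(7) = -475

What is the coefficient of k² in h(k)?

Write h(k) = ak^4 + bk³ + ck² + dk + e; the 5 given values yield a linear system in the 5 coefficients.
Solving, the leading coefficient vanishes, and h(k) = -k³ - 3k² + 2k + 1.
The coefficient of k² is -3.

-3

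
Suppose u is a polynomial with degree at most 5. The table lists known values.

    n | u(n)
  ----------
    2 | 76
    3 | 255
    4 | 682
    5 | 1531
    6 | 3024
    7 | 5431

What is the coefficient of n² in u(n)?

5

First differences: 179, 427, 849, 1493, 2407. Second differences: 248, 422, 644, 914. Third differences: 174, 222, 270. Fourth differences: 48, 48.
Level-4 differences are constant, so u has degree 4.
Fitting a degree-4 polynomial gives u(n) = 2n^4 + n³ + 5n² + 5n + 6.
The coefficient of n² is 5.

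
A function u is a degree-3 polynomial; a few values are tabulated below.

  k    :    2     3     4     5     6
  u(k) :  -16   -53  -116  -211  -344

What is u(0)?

4

First differences: -37, -63, -95, -133. Second differences: -26, -32, -38. Third differences: -6, -6.
Level-3 differences are constant, so u has degree 3.
Fitting a degree-3 polynomial gives u(k) = -k³ - 4k² + 2k + 4.
The constant term is u(0) = 4.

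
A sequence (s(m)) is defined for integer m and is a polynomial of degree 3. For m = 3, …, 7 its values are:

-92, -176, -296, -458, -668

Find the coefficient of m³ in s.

-1

Write s(m) = am³ + bm² + cm + d; the 5 given values yield a linear system in the 4 coefficients.
Solving, s(m) = -m³ - 6m² - 5m + 4.
The coefficient of m³ is -1.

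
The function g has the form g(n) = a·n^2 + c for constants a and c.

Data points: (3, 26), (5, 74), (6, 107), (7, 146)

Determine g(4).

From g(3) = 26 and g(5) = 74: 9a + c = 26 and 25a + c = 74.
Subtracting: 16a = 48, so a = 3; then c = 26 − 3·9 = -1.
So g(n) = 3n² − 1, and g(4) = 47.

47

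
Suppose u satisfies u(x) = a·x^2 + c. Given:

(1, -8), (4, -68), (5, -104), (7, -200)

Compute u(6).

From u(1) = -8 and u(4) = -68: 1a + c = -8 and 16a + c = -68.
Subtracting: 15a = -60, so a = -4; then c = -8 − (-4)·1 = -4.
So u(x) = -4x² − 4, and u(6) = -148.

-148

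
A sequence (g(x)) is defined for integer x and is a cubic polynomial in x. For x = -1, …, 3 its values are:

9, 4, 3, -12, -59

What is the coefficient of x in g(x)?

0

First differences: -5, -1, -15, -47. Second differences: 4, -14, -32. Third differences: -18, -18.
Level-3 differences are constant, so g has degree 3.
Fitting a degree-3 polynomial gives g(x) = -3x³ + 2x² + 4.
The coefficient of x is 0.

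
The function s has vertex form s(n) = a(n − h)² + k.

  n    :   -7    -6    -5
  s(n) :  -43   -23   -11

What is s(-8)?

-71

First differences 20, 12; second difference -8 = 2a, so a = -4.
Expanding, the n-coefficient is −2ah = 8h; matching it to the data gives h = -4, and then k = -7.
So s(n) = -4(n + 4)² − 7.
s(-8) = -4·(-4)² − 7 = -71.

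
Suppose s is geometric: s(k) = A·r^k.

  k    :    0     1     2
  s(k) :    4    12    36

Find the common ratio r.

3

Consecutive ratio: 12/4 = 3, and 36/12 = 3, so r = 3.
Then A·3^0 = 4 gives A = 4, and s(k) = 4·3^k.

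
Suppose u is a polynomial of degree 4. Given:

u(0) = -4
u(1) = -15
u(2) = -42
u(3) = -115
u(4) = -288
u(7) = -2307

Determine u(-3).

-127

Write u(n) = an^4 + bn³ + cn² + dn + e; the 6 given values yield a linear system in the 5 coefficients.
Solving, u(n) = -n^4 + n³ - 4n² - 7n - 4.
Then u(-3) = -127.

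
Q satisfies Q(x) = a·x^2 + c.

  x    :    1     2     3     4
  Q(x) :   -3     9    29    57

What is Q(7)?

189

From Q(1) = -3 and Q(2) = 9: 1a + c = -3 and 4a + c = 9.
Subtracting: 3a = 12, so a = 4; then c = -3 − 4·1 = -7.
So Q(x) = 4x² − 7, and Q(7) = 189.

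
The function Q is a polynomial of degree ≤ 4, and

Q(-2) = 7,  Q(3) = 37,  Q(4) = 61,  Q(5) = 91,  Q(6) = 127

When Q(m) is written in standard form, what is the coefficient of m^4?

0

Write Q(m) = am^4 + bm³ + cm² + dm + e; the 5 given values yield a linear system in the 5 coefficients.
Solving, the top 2 coefficients vanish, and Q(m) = 3m² + 3m + 1.
The coefficient of m^4 is 0.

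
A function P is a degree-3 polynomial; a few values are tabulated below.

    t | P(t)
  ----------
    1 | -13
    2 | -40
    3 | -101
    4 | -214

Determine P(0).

Write P(t) = at³ + bt² + ct + d; the 4 given values yield a linear system in the 4 coefficients.
Solving, P(t) = -3t³ + t² - 9t - 2.
Then P(0) = -2.

-2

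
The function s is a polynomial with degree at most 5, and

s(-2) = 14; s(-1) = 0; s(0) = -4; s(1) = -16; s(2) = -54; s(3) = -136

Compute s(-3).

First differences: -14, -4, -12, -38, -82. Second differences: 10, -8, -26, -44. Third differences: -18, -18, -18.
Level-3 differences are constant, so s has degree 3.
Fitting a degree-3 polynomial gives s(t) = -3t³ - 4t² - 5t - 4.
Then s(-3) = 56.

56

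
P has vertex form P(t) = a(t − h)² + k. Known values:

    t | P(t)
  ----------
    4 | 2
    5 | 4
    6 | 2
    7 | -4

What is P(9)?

First differences 2, -2, -6; second difference -4 = 2a, so a = -2.
Expanding, the t-coefficient is −2ah = 4h; matching it to the data gives h = 5, and then k = 4.
So P(t) = -2(t − 5)² + 4.
P(9) = -2·4² + 4 = -28.

-28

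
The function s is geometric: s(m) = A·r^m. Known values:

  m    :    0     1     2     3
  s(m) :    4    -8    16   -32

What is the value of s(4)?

Consecutive ratio: -8/4 = -2, and 16/(-8) = -2, so r = -2.
Then A·(-2)^0 = 4 gives A = 4, and s(m) = 4·(-2)^m.
s(4) = 4·(-2)^4 = 64.

64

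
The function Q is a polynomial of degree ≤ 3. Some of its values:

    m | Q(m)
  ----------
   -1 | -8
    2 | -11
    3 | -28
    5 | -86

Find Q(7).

Write Q(m) = am³ + bm² + cm + d; the 4 given values yield a linear system in the 4 coefficients.
Solving, the leading coefficient vanishes, and Q(m) = -4m² + 3m - 1.
Then Q(7) = -176.

-176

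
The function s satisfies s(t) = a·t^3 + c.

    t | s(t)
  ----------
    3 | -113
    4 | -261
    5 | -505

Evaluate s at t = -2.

From s(3) = -113 and s(4) = -261: 27a + c = -113 and 64a + c = -261.
Subtracting: 37a = -148, so a = -4; then c = -113 − (-4)·27 = -5.
So s(t) = -4t³ − 5, and s(-2) = 27.

27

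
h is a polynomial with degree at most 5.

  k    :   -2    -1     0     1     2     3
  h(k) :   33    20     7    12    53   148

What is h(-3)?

First differences: -13, -13, 5, 41, 95. Second differences: 0, 18, 36, 54. Third differences: 18, 18, 18.
Level-3 differences are constant, so h has degree 3.
Fitting a degree-3 polynomial gives h(k) = 3k³ + 9k² - 7k + 7.
Then h(-3) = 28.

28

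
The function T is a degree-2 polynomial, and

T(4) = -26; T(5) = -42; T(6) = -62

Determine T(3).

Write T(n) = an² + bn + c; the 3 given values yield a linear system in the 3 coefficients.
Solving, T(n) = -2n² + 2n - 2.
Then T(3) = -14.

-14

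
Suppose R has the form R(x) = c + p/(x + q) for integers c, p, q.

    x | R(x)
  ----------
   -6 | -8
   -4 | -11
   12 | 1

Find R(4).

(R(x) − c)(x + q) = p for each data point; the three points give a linear system in c and q, then p follows.
Solving: c = -2, q = 0, p = 36, so R(x) = -2 + 36/(x + 0).
Then R(4) = -2 + 36/4 = 7.

7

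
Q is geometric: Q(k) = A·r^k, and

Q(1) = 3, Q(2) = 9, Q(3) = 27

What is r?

Consecutive ratio: 9/3 = 3, and 27/9 = 3, so r = 3.
Then A·3^1 = 3 gives A = 1, and Q(k) = 1·3^k.

3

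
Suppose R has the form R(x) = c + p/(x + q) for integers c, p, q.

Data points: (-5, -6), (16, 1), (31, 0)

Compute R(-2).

(R(x) − c)(x + q) = p for each data point; the three points give a linear system in c and q, then p follows.
Solving: c = -1, q = -1, p = 30, so R(x) = -1 + 30/(x − 1).
Then R(-2) = -1 + 30/(-3) = -11.

-11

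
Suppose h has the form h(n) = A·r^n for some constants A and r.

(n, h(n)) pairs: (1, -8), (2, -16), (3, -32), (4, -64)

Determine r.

Consecutive ratio: -16/(-8) = 2, and -32/(-16) = 2, so r = 2.
Then A·2^1 = -8 gives A = -4, and h(n) = -4·2^n.

2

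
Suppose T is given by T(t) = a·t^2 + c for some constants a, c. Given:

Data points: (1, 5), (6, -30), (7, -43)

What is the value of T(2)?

2

From T(1) = 5 and T(6) = -30: 1a + c = 5 and 36a + c = -30.
Subtracting: 35a = -35, so a = -1; then c = 5 − (-1)·1 = 6.
So T(t) = -1t² + 6, and T(2) = 2.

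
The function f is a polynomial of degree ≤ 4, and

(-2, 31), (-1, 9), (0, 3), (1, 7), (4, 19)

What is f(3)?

Write f(n) = an^4 + bn³ + cn² + dn + e; the 5 given values yield a linear system in the 5 coefficients.
Solving, the leading coefficient vanishes, and f(n) = -n³ + 5n² + 3.
Then f(3) = 21.

21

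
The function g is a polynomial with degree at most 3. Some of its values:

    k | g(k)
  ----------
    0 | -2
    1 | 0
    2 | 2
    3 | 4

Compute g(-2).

-6

First differences: 2, 2, 2.
Level-1 differences are constant, so g has degree 1.
Fitting a degree-1 polynomial gives g(k) = 2k - 2.
Then g(-2) = -6.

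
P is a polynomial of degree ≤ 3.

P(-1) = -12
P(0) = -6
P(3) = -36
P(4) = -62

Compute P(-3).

-48

Write P(x) = ax³ + bx² + cx + d; the 4 given values yield a linear system in the 4 coefficients.
Solving, the leading coefficient vanishes, and P(x) = -4x² + 2x - 6.
Then P(-3) = -48.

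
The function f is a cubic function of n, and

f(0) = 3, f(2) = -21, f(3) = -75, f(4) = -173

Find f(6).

Write f(n) = an³ + bn² + cn + d; the 4 given values yield a linear system in the 4 coefficients.
Solving, f(n) = -2n³ - 4n² + 4n + 3.
Then f(6) = -549.

-549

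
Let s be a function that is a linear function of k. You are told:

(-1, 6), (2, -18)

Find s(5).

-42

Write s(k) = ak + b; the 2 given values yield a linear system in the 2 coefficients.
Solving, s(k) = -8k - 2.
Then s(5) = -42.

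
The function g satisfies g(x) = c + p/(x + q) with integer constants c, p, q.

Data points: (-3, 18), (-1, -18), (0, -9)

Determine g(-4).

(g(x) − c)(x + q) = p for each data point; the three points give a linear system in c and q, then p follows.
Solving: c = 0, q = 2, p = -18, so g(x) = -18/(x + 2).
Then g(-4) = 0 − 18/(-2) = 9.

9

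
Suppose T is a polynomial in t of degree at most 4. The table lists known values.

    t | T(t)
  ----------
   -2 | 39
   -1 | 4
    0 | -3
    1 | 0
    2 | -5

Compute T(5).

-248

Write T(t) = at^4 + bt³ + ct² + dt + e; the 5 given values yield a linear system in the 5 coefficients.
Solving, the leading coefficient vanishes, and T(t) = -3t³ + 5t² + t - 3.
Then T(5) = -248.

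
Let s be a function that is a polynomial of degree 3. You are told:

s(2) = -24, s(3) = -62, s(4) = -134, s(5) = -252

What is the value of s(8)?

-1002

Write s(k) = ak³ + bk² + ck + d; the 4 given values yield a linear system in the 4 coefficients.
Solving, s(k) = -2k³ + k² - 5k - 2.
Then s(8) = -1002.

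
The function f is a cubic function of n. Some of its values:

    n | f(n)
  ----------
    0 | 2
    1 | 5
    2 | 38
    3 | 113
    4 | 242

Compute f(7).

First differences: 3, 33, 75, 129. Second differences: 30, 42, 54. Third differences: 12, 12.
Level-3 differences are constant, so f has degree 3.
Fitting a degree-3 polynomial gives f(n) = 2n³ + 9n² - 8n + 2.
Then f(7) = 1073.

1073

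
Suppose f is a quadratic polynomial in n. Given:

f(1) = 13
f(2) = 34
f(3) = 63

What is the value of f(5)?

145

Write f(n) = an² + bn + c; the 3 given values yield a linear system in the 3 coefficients.
Solving, f(n) = 4n² + 9n.
Then f(5) = 145.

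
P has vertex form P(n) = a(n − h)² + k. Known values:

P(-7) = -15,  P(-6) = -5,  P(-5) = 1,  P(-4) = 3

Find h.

-4

First differences 10, 6, 2; second difference -4 = 2a, so a = -2.
Expanding, the n-coefficient is −2ah = 4h; matching it to the data gives h = -4, and then k = 3.
So P(n) = -2(n + 4)² + 3.
Hence h = -4.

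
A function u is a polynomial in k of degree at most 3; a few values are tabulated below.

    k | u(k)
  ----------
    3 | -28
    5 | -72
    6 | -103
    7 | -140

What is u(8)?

-183

Write u(k) = ak³ + bk² + ck + d; the 4 given values yield a linear system in the 4 coefficients.
Solving, the leading coefficient vanishes, and u(k) = -3k² + 2k - 7.
Then u(8) = -183.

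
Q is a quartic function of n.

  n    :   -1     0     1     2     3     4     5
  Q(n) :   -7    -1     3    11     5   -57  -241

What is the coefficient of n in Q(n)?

Write Q(n) = an^4 + bn³ + cn² + dn + e; the 7 given values yield a linear system in the 5 coefficients.
Solving, Q(n) = -n^4 + 3n³ + 2n - 1.
The coefficient of n is 2.

2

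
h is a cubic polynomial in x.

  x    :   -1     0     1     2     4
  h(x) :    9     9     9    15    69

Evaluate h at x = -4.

-51

Write h(x) = ax³ + bx² + cx + d; the 5 given values yield a linear system in the 4 coefficients.
Solving, h(x) = x³ - x + 9.
Then h(-4) = -51.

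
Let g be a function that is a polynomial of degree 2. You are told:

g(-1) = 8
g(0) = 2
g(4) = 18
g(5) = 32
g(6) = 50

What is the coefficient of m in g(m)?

-4

Write g(m) = am² + bm + c; the 5 given values yield a linear system in the 3 coefficients.
Solving, g(m) = 2m² - 4m + 2.
The coefficient of m is -4.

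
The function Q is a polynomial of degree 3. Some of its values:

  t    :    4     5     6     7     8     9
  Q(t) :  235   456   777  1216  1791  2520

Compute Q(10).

3421

First differences: 221, 321, 439, 575, 729. Second differences: 100, 118, 136, 154. Third differences: 18, 18, 18.
Level-3 differences are constant, so Q has degree 3.
Fitting a degree-3 polynomial gives Q(t) = 3t³ + 5t² - 7t - 9.
Then Q(10) = 3421.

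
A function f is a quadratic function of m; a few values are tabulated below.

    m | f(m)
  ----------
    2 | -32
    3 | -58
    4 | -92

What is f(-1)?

Write f(m) = am² + bm + c; the 3 given values yield a linear system in the 3 coefficients.
Solving, f(m) = -4m² - 6m - 4.
Then f(-1) = -2.

-2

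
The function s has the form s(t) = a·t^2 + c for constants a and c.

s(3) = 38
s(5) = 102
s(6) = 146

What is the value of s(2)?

18

From s(3) = 38 and s(5) = 102: 9a + c = 38 and 25a + c = 102.
Subtracting: 16a = 64, so a = 4; then c = 38 − 4·9 = 2.
So s(t) = 4t² + 2, and s(2) = 18.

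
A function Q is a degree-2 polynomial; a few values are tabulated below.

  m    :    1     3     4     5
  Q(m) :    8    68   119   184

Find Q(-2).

23

Write Q(m) = am² + bm + c; the 4 given values yield a linear system in the 3 coefficients.
Solving, Q(m) = 7m² + 2m - 1.
Then Q(-2) = 23.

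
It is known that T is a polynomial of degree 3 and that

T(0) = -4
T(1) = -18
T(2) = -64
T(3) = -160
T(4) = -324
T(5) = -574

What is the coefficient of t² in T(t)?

First differences: -14, -46, -96, -164, -250. Second differences: -32, -50, -68, -86. Third differences: -18, -18, -18.
Level-3 differences are constant, so T has degree 3.
Fitting a degree-3 polynomial gives T(t) = -3t³ - 7t² - 4t - 4.
The coefficient of t² is -7.

-7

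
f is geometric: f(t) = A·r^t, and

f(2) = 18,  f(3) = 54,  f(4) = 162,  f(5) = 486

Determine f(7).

Consecutive ratio: 54/18 = 3, and 162/54 = 3, so r = 3.
Then A·3^2 = 18 gives A = 2, and f(t) = 2·3^t.
f(7) = 2·3^7 = 4374.

4374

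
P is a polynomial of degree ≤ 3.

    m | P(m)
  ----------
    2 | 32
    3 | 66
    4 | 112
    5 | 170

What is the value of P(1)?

First differences: 34, 46, 58. Second differences: 12, 12.
Level-2 differences are constant, so P has degree 2.
Fitting a degree-2 polynomial gives P(m) = 6m² + 4m.
Then P(1) = 10.

10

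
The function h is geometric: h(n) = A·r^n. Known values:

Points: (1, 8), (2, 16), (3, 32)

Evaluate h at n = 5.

128

Consecutive ratio: 16/8 = 2, and 32/16 = 2, so r = 2.
Then A·2^1 = 8 gives A = 4, and h(n) = 4·2^n.
h(5) = 4·2^5 = 128.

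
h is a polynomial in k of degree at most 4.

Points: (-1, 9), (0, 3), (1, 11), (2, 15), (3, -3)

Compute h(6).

-369

Write h(k) = ak^4 + bk³ + ck² + dk + e; the 5 given values yield a linear system in the 5 coefficients.
Solving, the leading coefficient vanishes, and h(k) = -3k³ + 7k² + 4k + 3.
Then h(6) = -369.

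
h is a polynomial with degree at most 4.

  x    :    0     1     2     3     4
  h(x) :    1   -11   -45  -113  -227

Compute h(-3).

Write h(x) = ax^4 + bx³ + cx² + dx + e; the 5 given values yield a linear system in the 5 coefficients.
Solving, the leading coefficient vanishes, and h(x) = -2x³ - 5x² - 5x + 1.
Then h(-3) = 25.

25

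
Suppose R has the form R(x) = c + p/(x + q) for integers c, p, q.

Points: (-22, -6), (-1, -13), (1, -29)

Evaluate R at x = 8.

(R(x) − c)(x + q) = p for each data point; the three points give a linear system in c and q, then p follows.
Solving: c = -5, q = -2, p = 24, so R(x) = -5 + 24/(x − 2).
Then R(8) = -5 + 24/6 = -1.

-1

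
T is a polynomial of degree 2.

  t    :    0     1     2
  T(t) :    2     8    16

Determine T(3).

26

Write T(t) = at² + bt + c; the 3 given values yield a linear system in the 3 coefficients.
Solving, T(t) = t² + 5t + 2.
Then T(3) = 26.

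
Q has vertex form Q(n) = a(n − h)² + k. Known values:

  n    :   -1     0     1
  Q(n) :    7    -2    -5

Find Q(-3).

43

First differences -9, -3; second difference 6 = 2a, so a = 3.
Expanding, the n-coefficient is −2ah = -6h; matching it to the data gives h = 1, and then k = -5.
So Q(n) = 3(n − 1)² − 5.
Q(-3) = 3·(-4)² − 5 = 43.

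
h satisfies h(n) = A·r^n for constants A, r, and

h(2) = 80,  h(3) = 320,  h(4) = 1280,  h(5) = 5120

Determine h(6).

Consecutive ratio: 320/80 = 4, and 1280/320 = 4, so r = 4.
Then A·4^2 = 80 gives A = 5, and h(n) = 5·4^n.
h(6) = 5·4^6 = 20480.

20480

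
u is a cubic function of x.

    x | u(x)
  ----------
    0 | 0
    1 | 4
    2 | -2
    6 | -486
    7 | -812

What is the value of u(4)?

-116

Write u(x) = ax³ + bx² + cx + d; the 5 given values yield a linear system in the 4 coefficients.
Solving, u(x) = -3x³ + 4x² + 3x.
Then u(4) = -116.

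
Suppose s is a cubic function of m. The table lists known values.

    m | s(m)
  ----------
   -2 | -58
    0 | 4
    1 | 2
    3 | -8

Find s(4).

Write s(m) = am³ + bm² + cm + d; the 4 given values yield a linear system in the 4 coefficients.
Solving, s(m) = 2m³ - 9m² + 5m + 4.
Then s(4) = 8.

8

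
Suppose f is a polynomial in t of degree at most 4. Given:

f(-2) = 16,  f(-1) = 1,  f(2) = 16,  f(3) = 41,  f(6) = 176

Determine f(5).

121

Write f(t) = at^4 + bt³ + ct² + dt + e; the 5 given values yield a linear system in the 5 coefficients.
Solving, the top 2 coefficients vanish, and f(t) = 5t² - 4.
Then f(5) = 121.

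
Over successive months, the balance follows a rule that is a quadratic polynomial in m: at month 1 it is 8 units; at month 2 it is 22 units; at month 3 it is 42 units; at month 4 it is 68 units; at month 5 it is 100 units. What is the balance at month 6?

Write the value at m as Q(m).
First differences: 14, 20, 26, 32. Second differences: 6, 6, 6.
Level-2 differences are constant, so Q has degree 2.
Fitting a degree-2 polynomial gives Q(m) = 3m² + 5m.
Then Q(6) = 138.

138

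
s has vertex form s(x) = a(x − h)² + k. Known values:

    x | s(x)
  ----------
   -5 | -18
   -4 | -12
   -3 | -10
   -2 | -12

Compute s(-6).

-28

First differences 6, 2, -2; second difference -4 = 2a, so a = -2.
Expanding, the x-coefficient is −2ah = 4h; matching it to the data gives h = -3, and then k = -10.
So s(x) = -2(x + 3)² − 10.
s(-6) = -2·(-3)² − 10 = -28.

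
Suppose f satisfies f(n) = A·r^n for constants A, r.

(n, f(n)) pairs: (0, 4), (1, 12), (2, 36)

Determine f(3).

Consecutive ratio: 12/4 = 3, and 36/12 = 3, so r = 3.
Then A·3^0 = 4 gives A = 4, and f(n) = 4·3^n.
f(3) = 4·3^3 = 108.

108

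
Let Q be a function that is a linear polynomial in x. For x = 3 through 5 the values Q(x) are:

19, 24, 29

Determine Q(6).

First differences: 5, 5.
Level-1 differences are constant, so Q has degree 1.
Fitting a degree-1 polynomial gives Q(x) = 5x + 4.
Then Q(6) = 34.

34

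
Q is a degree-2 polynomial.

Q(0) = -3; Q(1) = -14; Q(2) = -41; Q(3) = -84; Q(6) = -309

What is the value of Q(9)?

Write Q(t) = at² + bt + c; the 5 given values yield a linear system in the 3 coefficients.
Solving, Q(t) = -8t² - 3t - 3.
Then Q(9) = -678.

-678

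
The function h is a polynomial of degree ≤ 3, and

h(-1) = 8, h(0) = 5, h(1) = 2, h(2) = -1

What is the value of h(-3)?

14

First differences: -3, -3, -3.
Level-1 differences are constant, so h has degree 1.
Fitting a degree-1 polynomial gives h(k) = -3k + 5.
Then h(-3) = 14.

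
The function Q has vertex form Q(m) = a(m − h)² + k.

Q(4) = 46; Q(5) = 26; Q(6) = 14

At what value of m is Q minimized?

7

First differences -20, -12; second difference 8 = 2a, so a = 4.
Expanding, the m-coefficient is −2ah = -8h; matching it to the data gives h = 7, and then k = 10.
So Q(m) = 4(m − 7)² + 10.
Hence h = 7.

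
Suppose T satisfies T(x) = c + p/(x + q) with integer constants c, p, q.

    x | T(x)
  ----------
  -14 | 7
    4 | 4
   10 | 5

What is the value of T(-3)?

18

(T(x) − c)(x + q) = p for each data point; the three points give a linear system in c and q, then p follows.
Solving: c = 6, q = 2, p = -12, so T(x) = 6 − 12/(x + 2).
Then T(-3) = 6 − 12/(-1) = 18.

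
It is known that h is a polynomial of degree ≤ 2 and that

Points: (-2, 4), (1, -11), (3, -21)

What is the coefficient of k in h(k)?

-5

Write h(k) = ak² + bk + c; the 3 given values yield a linear system in the 3 coefficients.
Solving, the leading coefficient vanishes, and h(k) = -5k - 6.
The coefficient of k is -5.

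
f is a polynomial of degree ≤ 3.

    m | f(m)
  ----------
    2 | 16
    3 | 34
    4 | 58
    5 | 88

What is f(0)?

First differences: 18, 24, 30. Second differences: 6, 6.
Level-2 differences are constant, so f has degree 2.
Fitting a degree-2 polynomial gives f(m) = 3m² + 3m - 2.
Then f(0) = -2.

-2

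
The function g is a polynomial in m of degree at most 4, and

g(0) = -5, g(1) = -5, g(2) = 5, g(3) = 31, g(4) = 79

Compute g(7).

Write g(m) = am^4 + bm³ + cm² + dm + e; the 5 given values yield a linear system in the 5 coefficients.
Solving, the leading coefficient vanishes, and g(m) = m³ + 2m² - 3m - 5.
Then g(7) = 415.

415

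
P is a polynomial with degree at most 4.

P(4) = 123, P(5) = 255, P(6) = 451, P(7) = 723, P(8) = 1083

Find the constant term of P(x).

Write P(x) = ax^4 + bx³ + cx² + dx + e; the 5 given values yield a linear system in the 5 coefficients.
Solving, the leading coefficient vanishes, and P(x) = 2x³ + 2x² - 8x - 5.
The constant term is P(0) = -5.

-5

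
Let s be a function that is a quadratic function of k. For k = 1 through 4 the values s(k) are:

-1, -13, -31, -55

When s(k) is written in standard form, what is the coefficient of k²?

First differences: -12, -18, -24. Second differences: -6, -6.
Level-2 differences are constant, so s has degree 2.
Fitting a degree-2 polynomial gives s(k) = -3k² - 3k + 5.
The coefficient of k² is -3.

-3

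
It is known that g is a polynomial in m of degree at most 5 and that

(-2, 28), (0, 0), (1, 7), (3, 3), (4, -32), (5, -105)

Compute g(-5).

Write g(m) = am^5 + bm^4 + cm³ + dm² + em + p; the 6 given values yield a linear system in the 6 coefficients.
Solving, the top 2 coefficients vanish, and g(m) = -2m³ + 5m² + 4m.
Then g(-5) = 355.

355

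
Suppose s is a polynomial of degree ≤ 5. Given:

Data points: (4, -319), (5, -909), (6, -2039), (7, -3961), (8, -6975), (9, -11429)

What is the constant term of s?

1

First differences: -590, -1130, -1922, -3014, -4454. Second differences: -540, -792, -1092, -1440. Third differences: -252, -300, -348. Fourth differences: -48, -48.
Level-4 differences are constant, so s has degree 4.
Fitting a degree-4 polynomial gives s(x) = -2x^4 + 2x³ + 2x² + 8x + 1.
The constant term is s(0) = 1.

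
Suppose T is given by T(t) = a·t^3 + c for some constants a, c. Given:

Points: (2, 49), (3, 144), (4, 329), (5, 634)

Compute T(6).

1089

From T(2) = 49 and T(3) = 144: 8a + c = 49 and 27a + c = 144.
Subtracting: 19a = 95, so a = 5; then c = 49 − 5·8 = 9.
So T(t) = 5t³ + 9, and T(6) = 1089.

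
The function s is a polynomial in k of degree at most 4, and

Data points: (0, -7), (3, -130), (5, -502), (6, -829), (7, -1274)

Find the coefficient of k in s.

1

Write s(k) = ak^4 + bk³ + ck² + dk + e; the 5 given values yield a linear system in the 5 coefficients.
Solving, the leading coefficient vanishes, and s(k) = -3k³ - 5k² + k - 7.
The coefficient of k is 1.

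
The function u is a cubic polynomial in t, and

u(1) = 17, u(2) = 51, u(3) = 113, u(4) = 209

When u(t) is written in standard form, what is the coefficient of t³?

Write u(t) = at³ + bt² + ct + d; the 4 given values yield a linear system in the 4 coefficients.
Solving, u(t) = t³ + 8t² + 3t + 5.
The coefficient of t³ is 1.

1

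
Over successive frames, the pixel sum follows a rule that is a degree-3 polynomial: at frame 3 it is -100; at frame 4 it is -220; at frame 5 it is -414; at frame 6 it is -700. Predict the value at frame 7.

-1096

Write the value at x as g(x).
Write g(x) = ax³ + bx² + cx + d; the 4 given values yield a linear system in the 4 coefficients.
Solving, g(x) = -3x³ - x² - 2x - 4.
Then g(7) = -1096.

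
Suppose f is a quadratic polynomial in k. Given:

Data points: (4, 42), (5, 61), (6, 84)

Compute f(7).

111

Write f(k) = ak² + bk + c; the 3 given values yield a linear system in the 3 coefficients.
Solving, f(k) = 2k² + k + 6.
Then f(7) = 111.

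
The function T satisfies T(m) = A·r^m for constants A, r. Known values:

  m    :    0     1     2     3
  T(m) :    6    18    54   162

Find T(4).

Consecutive ratio: 18/6 = 3, and 54/18 = 3, so r = 3.
Then A·3^0 = 6 gives A = 6, and T(m) = 6·3^m.
T(4) = 6·3^4 = 486.

486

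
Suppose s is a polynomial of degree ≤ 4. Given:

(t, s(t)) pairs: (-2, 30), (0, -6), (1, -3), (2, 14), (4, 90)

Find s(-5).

Write s(t) = at^4 + bt³ + ct² + dt + e; the 5 given values yield a linear system in the 5 coefficients.
Solving, the top 2 coefficients vanish, and s(t) = 7t² - 4t - 6.
Then s(-5) = 189.

189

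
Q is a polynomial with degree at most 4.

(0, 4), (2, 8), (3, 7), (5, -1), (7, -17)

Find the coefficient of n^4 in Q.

0

Write Q(n) = an^4 + bn³ + cn² + dn + e; the 5 given values yield a linear system in the 5 coefficients.
Solving, the top 2 coefficients vanish, and Q(n) = -n² + 4n + 4.
The coefficient of n^4 is 0.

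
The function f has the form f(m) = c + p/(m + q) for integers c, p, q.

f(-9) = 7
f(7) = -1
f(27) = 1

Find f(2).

-4

(f(m) − c)(m + q) = p for each data point; the three points give a linear system in c and q, then p follows.
Solving: c = 2, q = 3, p = -30, so f(m) = 2 − 30/(m + 3).
Then f(2) = 2 − 30/5 = -4.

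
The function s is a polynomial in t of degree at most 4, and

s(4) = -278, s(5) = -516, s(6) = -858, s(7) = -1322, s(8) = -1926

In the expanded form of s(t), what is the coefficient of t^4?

0

First differences: -238, -342, -464, -604. Second differences: -104, -122, -140. Third differences: -18, -18.
Level-3 differences are constant, so s has degree 3.
Fitting a degree-3 polynomial gives s(t) = -3t³ - 7t² + 8t - 6.
The coefficient of t^4 is 0.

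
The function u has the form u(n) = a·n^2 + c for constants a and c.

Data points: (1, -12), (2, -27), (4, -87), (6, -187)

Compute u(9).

-412

From u(1) = -12 and u(2) = -27: 1a + c = -12 and 4a + c = -27.
Subtracting: 3a = -15, so a = -5; then c = -12 − (-5)·1 = -7.
So u(n) = -5n² − 7, and u(9) = -412.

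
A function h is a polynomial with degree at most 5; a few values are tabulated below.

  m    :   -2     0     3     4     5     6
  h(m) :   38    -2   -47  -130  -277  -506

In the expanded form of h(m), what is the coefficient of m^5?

0

Write h(m) = am^5 + bm^4 + cm³ + dm² + em + p; the 6 given values yield a linear system in the 6 coefficients.
Solving, the top 2 coefficients vanish, and h(m) = -3m³ + 4m² - 2.
The coefficient of m^5 is 0.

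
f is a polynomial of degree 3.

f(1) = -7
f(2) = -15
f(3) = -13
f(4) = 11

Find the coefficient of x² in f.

-7

Write f(x) = ax³ + bx² + cx + d; the 4 given values yield a linear system in the 4 coefficients.
Solving, f(x) = 2x³ - 7x² - x - 1.
The coefficient of x² is -7.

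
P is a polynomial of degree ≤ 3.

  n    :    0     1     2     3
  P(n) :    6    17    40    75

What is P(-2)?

20

Write P(n) = an³ + bn² + cn + d; the 4 given values yield a linear system in the 4 coefficients.
Solving, the leading coefficient vanishes, and P(n) = 6n² + 5n + 6.
Then P(-2) = 20.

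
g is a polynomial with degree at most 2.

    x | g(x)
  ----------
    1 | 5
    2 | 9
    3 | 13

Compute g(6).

25

Write g(x) = ax² + bx + c; the 3 given values yield a linear system in the 3 coefficients.
Solving, the leading coefficient vanishes, and g(x) = 4x + 1.
Then g(6) = 25.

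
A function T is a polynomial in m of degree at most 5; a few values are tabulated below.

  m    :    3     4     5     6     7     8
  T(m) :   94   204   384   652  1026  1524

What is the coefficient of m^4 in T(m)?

0

First differences: 110, 180, 268, 374, 498. Second differences: 70, 88, 106, 124. Third differences: 18, 18, 18.
Level-3 differences are constant, so T has degree 3.
Fitting a degree-3 polynomial gives T(m) = 3m³ - m² + 6m + 4.
The coefficient of m^4 is 0.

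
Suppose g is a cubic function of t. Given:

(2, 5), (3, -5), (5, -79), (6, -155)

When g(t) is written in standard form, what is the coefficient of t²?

Write g(t) = at³ + bt² + ct + d; the 4 given values yield a linear system in the 4 coefficients.
Solving, g(t) = -t³ + t² + 4t + 1.
The coefficient of t² is 1.

1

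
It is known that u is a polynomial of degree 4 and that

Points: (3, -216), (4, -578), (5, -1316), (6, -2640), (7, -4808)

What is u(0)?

Write u(n) = an^4 + bn³ + cn² + dn + e; the 5 given values yield a linear system in the 5 coefficients.
Solving, u(n) = -2n^4 + n³ - 6n² - 7n - 6.
Then u(0) = -6.

-6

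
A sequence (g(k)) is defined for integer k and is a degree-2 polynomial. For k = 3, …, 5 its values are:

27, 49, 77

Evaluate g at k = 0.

Write g(k) = ak² + bk + c; the 3 given values yield a linear system in the 3 coefficients.
Solving, g(k) = 3k² + k - 3.
Then g(0) = -3.

-3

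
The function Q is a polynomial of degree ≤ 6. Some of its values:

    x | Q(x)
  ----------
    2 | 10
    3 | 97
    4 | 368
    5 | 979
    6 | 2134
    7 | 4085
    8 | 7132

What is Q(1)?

-1

First differences: 87, 271, 611, 1155, 1951, 3047. Second differences: 184, 340, 544, 796, 1096. Third differences: 156, 204, 252, 300. Fourth differences: 48, 48, 48.
Level-4 differences are constant, so Q has degree 4.
Fitting a degree-4 polynomial gives Q(x) = 2x^4 - 2x³ - 5x + 4.
Then Q(1) = -1.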